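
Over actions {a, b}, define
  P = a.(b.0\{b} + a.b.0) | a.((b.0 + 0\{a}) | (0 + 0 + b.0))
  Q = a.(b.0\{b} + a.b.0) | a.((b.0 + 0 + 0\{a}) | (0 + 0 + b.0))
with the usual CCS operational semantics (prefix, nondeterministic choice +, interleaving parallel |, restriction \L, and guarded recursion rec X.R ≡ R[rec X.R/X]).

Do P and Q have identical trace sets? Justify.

LTS(P): 25 reachable states
  p0 = a.(b.0\{b} + a.b.0) | a.((b.0 + 0\{a}) | (0 + 0 + b.0)) → =a=> p1, =a=> p2
  p1 = (b.0\{b} + a.b.0) | a.((b.0 + 0\{a}) | (0 + 0 + b.0)) → =a=> p3, =a=> p4, =b=> p5
  p2 = a.(b.0\{b} + a.b.0) | ((b.0 + 0\{a}) | (0 + 0 + b.0)) → =a=> p3, =b=> p6, =b=> p7
  p3 = (b.0\{b} + a.b.0) | ((b.0 + 0\{a}) | (0 + 0 + b.0)) → =a=> p8, =b=> p10, =b=> p11, =b=> p9
  p4 = b.0 | a.((b.0 + 0\{a}) | (0 + 0 + b.0)) → =a=> p8, =b=> p12
  p5 = 0\{b} | a.((b.0 + 0\{a}) | (0 + 0 + b.0)) → =a=> p11
  p6 = a.(b.0\{b} + a.b.0) | ((b.0 + 0\{a}) | 0) → =a=> p9, =b=> p13
  p7 = a.(b.0\{b} + a.b.0) | (0 | (0 + 0 + b.0)) → =a=> p10, =b=> p13
  p8 = b.0 | ((b.0 + 0\{a}) | (0 + 0 + b.0)) → =b=> p14, =b=> p15, =b=> p16
  p9 = (b.0\{b} + a.b.0) | ((b.0 + 0\{a}) | 0) → =a=> p15, =b=> p17, =b=> p18
  p10 = (b.0\{b} + a.b.0) | (0 | (0 + 0 + b.0)) → =a=> p16, =b=> p17, =b=> p19
  p11 = 0\{b} | ((b.0 + 0\{a}) | (0 + 0 + b.0)) → =b=> p18, =b=> p19
  p12 = 0 | a.((b.0 + 0\{a}) | (0 + 0 + b.0)) → =a=> p14
  p13 = a.(b.0\{b} + a.b.0) | (0 | 0) → =a=> p17
  p14 = 0 | ((b.0 + 0\{a}) | (0 + 0 + b.0)) → =b=> p20, =b=> p21
  p15 = b.0 | ((b.0 + 0\{a}) | 0) → =b=> p20, =b=> p22
  p16 = b.0 | (0 | (0 + 0 + b.0)) → =b=> p21, =b=> p22
  p17 = (b.0\{b} + a.b.0) | (0 | 0) → =a=> p22, =b=> p23
  p18 = 0\{b} | ((b.0 + 0\{a}) | 0) → =b=> p23
  p19 = 0\{b} | (0 | (0 + 0 + b.0)) → =b=> p23
  p20 = 0 | ((b.0 + 0\{a}) | 0) → =b=> p24
  p21 = 0 | (0 | (0 + 0 + b.0)) → =b=> p24
  p22 = b.0 | (0 | 0) → =b=> p24
  p23 = 0\{b} | (0 | 0) → (no moves)
  p24 = 0 | (0 | 0) → (no moves)
LTS(Q): 25 reachable states
  q0 = a.(b.0\{b} + a.b.0) | a.((b.0 + 0 + 0\{a}) | (0 + 0 + b.0)) → =a=> q1, =a=> q2
  q1 = (b.0\{b} + a.b.0) | a.((b.0 + 0 + 0\{a}) | (0 + 0 + b.0)) → =a=> q3, =a=> q4, =b=> q5
  q2 = a.(b.0\{b} + a.b.0) | ((b.0 + 0 + 0\{a}) | (0 + 0 + b.0)) → =a=> q3, =b=> q6, =b=> q7
  q3 = (b.0\{b} + a.b.0) | ((b.0 + 0 + 0\{a}) | (0 + 0 + b.0)) → =a=> q8, =b=> q10, =b=> q11, =b=> q9
  q4 = b.0 | a.((b.0 + 0 + 0\{a}) | (0 + 0 + b.0)) → =a=> q8, =b=> q12
  q5 = 0\{b} | a.((b.0 + 0 + 0\{a}) | (0 + 0 + b.0)) → =a=> q11
  q6 = a.(b.0\{b} + a.b.0) | ((b.0 + 0 + 0\{a}) | 0) → =a=> q9, =b=> q13
  q7 = a.(b.0\{b} + a.b.0) | (0 | (0 + 0 + b.0)) → =a=> q10, =b=> q13
  q8 = b.0 | ((b.0 + 0 + 0\{a}) | (0 + 0 + b.0)) → =b=> q14, =b=> q15, =b=> q16
  q9 = (b.0\{b} + a.b.0) | ((b.0 + 0 + 0\{a}) | 0) → =a=> q15, =b=> q17, =b=> q18
  q10 = (b.0\{b} + a.b.0) | (0 | (0 + 0 + b.0)) → =a=> q16, =b=> q17, =b=> q19
  q11 = 0\{b} | ((b.0 + 0 + 0\{a}) | (0 + 0 + b.0)) → =b=> q18, =b=> q19
  q12 = 0 | a.((b.0 + 0 + 0\{a}) | (0 + 0 + b.0)) → =a=> q14
  q13 = a.(b.0\{b} + a.b.0) | (0 | 0) → =a=> q17
  q14 = 0 | ((b.0 + 0 + 0\{a}) | (0 + 0 + b.0)) → =b=> q20, =b=> q21
  q15 = b.0 | ((b.0 + 0 + 0\{a}) | 0) → =b=> q20, =b=> q22
  q16 = b.0 | (0 | (0 + 0 + b.0)) → =b=> q21, =b=> q22
  q17 = (b.0\{b} + a.b.0) | (0 | 0) → =a=> q22, =b=> q23
  q18 = 0\{b} | ((b.0 + 0 + 0\{a}) | 0) → =b=> q23
  q19 = 0\{b} | (0 | (0 + 0 + b.0)) → =b=> q23
  q20 = 0 | ((b.0 + 0 + 0\{a}) | 0) → =b=> q24
  q21 = 0 | (0 | (0 + 0 + b.0)) → =b=> q24
  q22 = b.0 | (0 | 0) → =b=> q24
  q23 = 0\{b} | (0 | 0) → (no moves)
  q24 = 0 | (0 | 0) → (no moves)
Partition-refinement fixed point:
  B0 = {p0, q0}
  B1 = {p1, q1}
  B2 = {p3, q3}
  B3 = {p10, p9, q10, q9}
  B4 = {p17, q17}
  B5 = {p18, p19, p20, p21, p22, q18, q19, q20, q21, q22}
  B6 = {p23, p24, q23, q24}
  B7 = {p11, p14, p15, p16, q11, q14, q15, q16}
  B8 = {p8, q8}
  B9 = {p4, q4}
  B10 = {p12, p5, q12, q5}
  B11 = {p2, q2}
  B12 = {p6, p7, q6, q7}
  B13 = {p13, q13}
p0 ∈ B0, q0 ∈ B0 → same block
Bisimilar ⇒ trace-equivalent.

YES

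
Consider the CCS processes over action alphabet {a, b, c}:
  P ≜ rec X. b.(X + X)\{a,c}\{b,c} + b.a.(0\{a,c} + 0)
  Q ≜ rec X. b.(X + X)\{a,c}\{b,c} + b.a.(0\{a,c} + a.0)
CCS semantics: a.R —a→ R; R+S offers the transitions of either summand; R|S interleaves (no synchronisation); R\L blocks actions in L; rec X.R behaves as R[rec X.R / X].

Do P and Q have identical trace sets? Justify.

NO — witness ⟨baa⟩

LTS(P): 4 reachable states
  u0 = rec X. b.(X + X)\{a,c}\{b,c} + b.a.(0\{a,c} + 0) | ··b··> u1, ··b··> u2
  u1 = ((rec X. b.(X + X)\{a,c}\{b,c} + b.a.(0\{a,c} + 0)) + (rec X. b.(X + X)\{a,c}\{b,c} + b.a.(0\{a,c} + 0)))\{a,c}\{b,c} | deadlocked
  u2 = a.(0\{a,c} + 0) | ··a··> u3
  u3 = 0\{a,c} + 0 | deadlocked
LTS(Q): 5 reachable states
  v0 = rec X. b.(X + X)\{a,c}\{b,c} + b.a.(0\{a,c} + a.0) | ··b··> v1, ··b··> v2
  v1 = ((rec X. b.(X + X)\{a,c}\{b,c} + b.a.(0\{a,c} + a.0)) + (rec X. b.(X + X)\{a,c}\{b,c} + b.a.(0\{a,c} + a.0)))\{a,c}\{b,c} | deadlocked
  v2 = a.(0\{a,c} + a.0) | ··a··> v3
  v3 = 0\{a,c} + a.0 | ··a··> v4
  v4 = 0 | deadlocked
Executing baa from Q (initial set {v0}):
  step 1 (b): {v1, v2}
  step 2 (a): {v3}
  step 3 (a): {v4}
  — Q admits the full trace.
Executing baa from P (initial set {u0}):
  step 1 (b): {u1, u2}
  step 2 (a): {u3}
  step 3 (a): ∅ (P stuck)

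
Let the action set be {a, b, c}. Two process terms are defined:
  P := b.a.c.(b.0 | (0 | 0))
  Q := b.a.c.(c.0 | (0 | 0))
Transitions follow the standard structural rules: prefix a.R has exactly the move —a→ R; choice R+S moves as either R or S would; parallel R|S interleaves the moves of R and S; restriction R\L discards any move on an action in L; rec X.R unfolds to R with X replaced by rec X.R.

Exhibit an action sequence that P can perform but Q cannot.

LTS(P): 5 reachable states
  m0 = b.a.c.(b.0 | (0 | 0)) → =b=> m1
  m1 = a.c.(b.0 | (0 | 0)) → =a=> m2
  m2 = c.(b.0 | (0 | 0)) → =c=> m3
  m3 = b.0 | (0 | 0) → =b=> m4
  m4 = 0 | (0 | 0) → ·
LTS(Q): 5 reachable states
  n0 = b.a.c.(c.0 | (0 | 0)) → =b=> n1
  n1 = a.c.(c.0 | (0 | 0)) → =a=> n2
  n2 = c.(c.0 | (0 | 0)) → =c=> n3
  n3 = c.0 | (0 | 0) → =c=> n4
  n4 = 0 | (0 | 0) → ·
Trace ⟨bacb⟩ through P, begin at {m0}:
  [1] b ⇒ {m1}
  [2] a ⇒ {m2}
  [3] c ⇒ {m3}
  [4] b ⇒ {m4}
  ✓ P
Trace ⟨bacb⟩ through Q, begin at {n0}:
  [1] b ⇒ {n1}
  [2] a ⇒ {n2}
  [3] c ⇒ {n3}
  [4] b ⇒ ∅ (Q stuck)

bacb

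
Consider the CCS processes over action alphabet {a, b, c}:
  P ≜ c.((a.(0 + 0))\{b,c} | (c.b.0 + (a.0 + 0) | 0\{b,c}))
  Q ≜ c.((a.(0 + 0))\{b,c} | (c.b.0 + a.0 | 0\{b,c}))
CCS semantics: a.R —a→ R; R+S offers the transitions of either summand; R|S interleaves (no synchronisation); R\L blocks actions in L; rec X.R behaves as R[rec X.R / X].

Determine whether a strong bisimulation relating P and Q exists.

YES

P's transition system — 9 states:
  s0 = c.((a.(0 + 0))\{b,c} | (c.b.0 + (a.0 + 0) | 0\{b,c})) | —c→ s1
  s1 = (a.(0 + 0))\{b,c} | (c.b.0 + (a.0 + 0) | 0\{b,c}) | —a→ s2, —a→ s3, —c→ s4
  s2 = (0 + 0)\{b,c} | (c.b.0 + (a.0 + 0) | 0\{b,c}) | —a→ s5, —c→ s6
  s3 = (a.(0 + 0))\{b,c} | (0 | 0\{b,c}) | —a→ s5
  s4 = (a.(0 + 0))\{b,c} | b.0 | —a→ s6, —b→ s7
  s5 = (0 + 0)\{b,c} | (0 | 0\{b,c}) | deadlocked
  s6 = (0 + 0)\{b,c} | b.0 | —b→ s8
  s7 = (a.(0 + 0))\{b,c} | 0 | —a→ s8
  s8 = (0 + 0)\{b,c} | 0 | deadlocked
Q's transition system — 9 states:
  t0 = c.((a.(0 + 0))\{b,c} | (c.b.0 + a.0 | 0\{b,c})) | —c→ t1
  t1 = (a.(0 + 0))\{b,c} | (c.b.0 + a.0 | 0\{b,c}) | —a→ t2, —a→ t3, —c→ t4
  t2 = (0 + 0)\{b,c} | (c.b.0 + a.0 | 0\{b,c}) | —a→ t5, —c→ t6
  t3 = (a.(0 + 0))\{b,c} | (0 | 0\{b,c}) | —a→ t5
  t4 = (a.(0 + 0))\{b,c} | b.0 | —a→ t6, —b→ t7
  t5 = (0 + 0)\{b,c} | (0 | 0\{b,c}) | deadlocked
  t6 = (0 + 0)\{b,c} | b.0 | —b→ t8
  t7 = (a.(0 + 0))\{b,c} | 0 | —a→ t8
  t8 = (0 + 0)\{b,c} | 0 | deadlocked
Bisimilarity quotient blocks:
  B0 = {s0, t0}
  B1 = {s1, t1}
  B2 = {s4, t4}
  B3 = {s3, s7, t3, t7}
  B4 = {s5, s8, t5, t8}
  B5 = {s6, t6}
  B6 = {s2, t2}
s0 ∈ B0, t0 ∈ B0 → same block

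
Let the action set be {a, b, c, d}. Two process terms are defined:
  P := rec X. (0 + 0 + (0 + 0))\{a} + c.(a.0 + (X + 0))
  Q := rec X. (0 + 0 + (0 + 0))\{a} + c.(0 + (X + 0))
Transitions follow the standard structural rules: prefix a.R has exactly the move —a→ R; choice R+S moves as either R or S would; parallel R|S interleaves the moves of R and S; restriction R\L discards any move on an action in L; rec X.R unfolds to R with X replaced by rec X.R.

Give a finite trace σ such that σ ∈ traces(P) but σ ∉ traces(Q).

Reachable graph of P (3 states):
  s0 = rec X. (0 + 0 + (0 + 0))\{a} + c.(a.0 + (X + 0)) :: —c→ s1
  s1 = a.0 + ((rec X. (0 + 0 + (0 + 0))\{a} + c.(a.0 + (X + 0))) + 0) :: —a→ s2, —c→ s1
  s2 = 0 :: ·
Reachable graph of Q (2 states):
  t0 = rec X. (0 + 0 + (0 + 0))\{a} + c.(0 + (X + 0)) :: —c→ t1
  t1 = 0 + ((rec X. (0 + 0 + (0 + 0))\{a} + c.(0 + (X + 0))) + 0) :: —c→ t1
Executing ca from P (initial set {s0}):
  step 1 (c): {s1}
  step 2 (a): {s2}
  — P admits the full trace.
Executing ca from Q (initial set {t0}):
  step 1 (c): {t1}
  step 2 (a): ∅  — Q cannot continue

ca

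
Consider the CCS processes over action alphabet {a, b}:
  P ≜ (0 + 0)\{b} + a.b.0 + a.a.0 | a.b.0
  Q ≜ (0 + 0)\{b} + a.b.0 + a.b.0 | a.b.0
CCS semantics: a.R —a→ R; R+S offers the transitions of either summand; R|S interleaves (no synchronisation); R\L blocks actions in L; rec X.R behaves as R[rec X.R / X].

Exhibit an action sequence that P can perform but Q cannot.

P's transition system — 11 states:
  p0 = (0 + 0)\{b} + a.b.0 + a.a.0 | a.b.0 :: --a--▸ p1, --a--▸ p2, --a--▸ p3
  p1 = a.0 | a.b.0 :: --a--▸ p4, --a--▸ p5
  p2 = a.a.0 | b.0 :: --a--▸ p5, --b--▸ p6
  p3 = b.0 :: --b--▸ p7
  p4 = 0 | a.b.0 :: --a--▸ p8
  p5 = a.0 | b.0 :: --a--▸ p8, --b--▸ p9
  p6 = a.a.0 | 0 :: --a--▸ p9
  p7 = 0 :: (no moves)
  p8 = 0 | b.0 :: --b--▸ p10
  p9 = a.0 | 0 :: --a--▸ p10
  p10 = 0 | 0 :: (no moves)
Q's transition system — 11 states:
  q0 = (0 + 0)\{b} + a.b.0 + a.b.0 | a.b.0 :: --a--▸ q1, --a--▸ q2, --a--▸ q3
  q1 = a.b.0 | b.0 :: --a--▸ q4, --b--▸ q5
  q2 = b.0 :: --b--▸ q6
  q3 = b.0 | a.b.0 :: --a--▸ q4, --b--▸ q7
  q4 = b.0 | b.0 :: --b--▸ q8, --b--▸ q9
  q5 = a.b.0 | 0 :: --a--▸ q9
  q6 = 0 :: (no moves)
  q7 = 0 | a.b.0 :: --a--▸ q8
  q8 = 0 | b.0 :: --b--▸ q10
  q9 = b.0 | 0 :: --b--▸ q10
  q10 = 0 | 0 :: (no moves)
Executing aaa from P (initial set {p0}):
  step 1 (a): {p1, p2, p3}
  step 2 (a): {p4, p5}
  step 3 (a): {p8}
  — P admits the full trace.
Executing aaa from Q (initial set {q0}):
  step 1 (a): {q1, q2, q3}
  step 2 (a): {q4}
  step 3 (a): ∅ (Q stuck)

aaa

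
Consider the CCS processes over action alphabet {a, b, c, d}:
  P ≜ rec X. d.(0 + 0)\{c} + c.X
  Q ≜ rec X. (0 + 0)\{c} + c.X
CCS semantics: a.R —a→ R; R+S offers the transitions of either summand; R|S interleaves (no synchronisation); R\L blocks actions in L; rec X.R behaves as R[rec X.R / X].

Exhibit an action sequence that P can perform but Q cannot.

d

P's transition system — 2 states:
  u0 = rec X. d.(0 + 0)\{c} + c.X | ··c··> u0, ··d··> u1
  u1 = (0 + 0)\{c} | deadlocked
Q's transition system — 1 states:
  v0 = rec X. (0 + 0)\{c} + c.X | ··c··> v0
Trace ⟨d⟩ through P, begin at {u0}:
  [1] d ⇒ {u1}
  ✓ P
Trace ⟨d⟩ through Q, begin at {v0}:
  [1] d ⇒ no successor for Q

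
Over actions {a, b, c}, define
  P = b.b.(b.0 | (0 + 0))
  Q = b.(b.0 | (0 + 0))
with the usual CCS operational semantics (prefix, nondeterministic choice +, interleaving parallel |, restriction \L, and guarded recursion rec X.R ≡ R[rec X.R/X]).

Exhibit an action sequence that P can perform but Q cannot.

bbb

LTS(P): 4 reachable states
  s0 = b.b.(b.0 | (0 + 0)) ⊢ ··b··> s1
  s1 = b.(b.0 | (0 + 0)) ⊢ ··b··> s2
  s2 = b.0 | (0 + 0) ⊢ ··b··> s3
  s3 = 0 | (0 + 0) ⊢ ·
LTS(Q): 3 reachable states
  t0 = b.(b.0 | (0 + 0)) ⊢ ··b··> t1
  t1 = b.0 | (0 + 0) ⊢ ··b··> t2
  t2 = 0 | (0 + 0) ⊢ ·
Trace ⟨bbb⟩ through P, begin at {s0}:
  [1] b ⇒ {s1}
  [2] b ⇒ {s2}
  [3] b ⇒ {s3}
  P completes σ.
Trace ⟨bbb⟩ through Q, begin at {t0}:
  [1] b ⇒ {t1}
  [2] b ⇒ {t2}
  [3] b ⇒ ∅  — Q cannot continue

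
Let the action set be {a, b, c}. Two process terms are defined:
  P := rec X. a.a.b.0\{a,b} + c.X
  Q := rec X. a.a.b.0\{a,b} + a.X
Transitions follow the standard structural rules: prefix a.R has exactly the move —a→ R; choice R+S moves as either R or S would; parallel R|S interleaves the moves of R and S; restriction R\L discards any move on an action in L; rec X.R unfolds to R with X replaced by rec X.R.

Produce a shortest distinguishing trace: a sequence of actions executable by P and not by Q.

LTS(P): 4 reachable states
  m0 = rec X. a.a.b.0\{a,b} + c.X ⊢ --a--▸ m1, --c--▸ m0
  m1 = a.b.0\{a,b} ⊢ --a--▸ m2
  m2 = b.0\{a,b} ⊢ --b--▸ m3
  m3 = 0\{a,b} ⊢ deadlocked
LTS(Q): 4 reachable states
  n0 = rec X. a.a.b.0\{a,b} + a.X ⊢ --a--▸ n0, --a--▸ n1
  n1 = a.b.0\{a,b} ⊢ --a--▸ n2
  n2 = b.0\{a,b} ⊢ --b--▸ n3
  n3 = 0\{a,b} ⊢ deadlocked
Trace ⟨c⟩ through P, begin at {m0}:
  after c @ step 1: {m0}
  P completes σ.
Trace ⟨c⟩ through Q, begin at {n0}:
  after c @ step 1: no successor for Q

c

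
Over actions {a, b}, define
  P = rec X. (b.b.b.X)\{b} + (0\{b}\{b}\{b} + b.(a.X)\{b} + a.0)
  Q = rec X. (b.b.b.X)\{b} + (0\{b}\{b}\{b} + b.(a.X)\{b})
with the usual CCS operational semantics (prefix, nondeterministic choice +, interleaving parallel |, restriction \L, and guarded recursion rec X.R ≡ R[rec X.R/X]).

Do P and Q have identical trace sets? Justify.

LTS(P): 5 reachable states
  s0 = rec X. (b.b.b.X)\{b} + (0\{b}\{b}\{b} + b.(a.X)\{b} + a.0) has moves --a--▸ s1, --b--▸ s2
  s1 = 0 has moves stopped
  s2 = (a.(rec X. (b.b.b.X)\{b} + (0\{b}\{b}\{b} + b.(a.X)\{b} + a.0)))\{b} has moves --a--▸ s3
  s3 = (rec X. (b.b.b.X)\{b} + (0\{b}\{b}\{b} + b.(a.X)\{b} + a.0))\{b} has moves --a--▸ s4
  s4 = 0\{b} has moves stopped
LTS(Q): 3 reachable states
  t0 = rec X. (b.b.b.X)\{b} + (0\{b}\{b}\{b} + b.(a.X)\{b}) has moves --b--▸ t1
  t1 = (a.(rec X. (b.b.b.X)\{b} + (0\{b}\{b}\{b} + b.(a.X)\{b})))\{b} has moves --a--▸ t2
  t2 = (rec X. (b.b.b.X)\{b} + (0\{b}\{b}\{b} + b.(a.X)\{b}))\{b} has moves stopped
Trace ⟨a⟩ through P, begin at {s0}:
  [1] a ⇒ {s1}
  — P admits the full trace.
Trace ⟨a⟩ through Q, begin at {t0}:
  [1] a ⇒ ∅  — Q cannot continue

NO — witness ⟨a⟩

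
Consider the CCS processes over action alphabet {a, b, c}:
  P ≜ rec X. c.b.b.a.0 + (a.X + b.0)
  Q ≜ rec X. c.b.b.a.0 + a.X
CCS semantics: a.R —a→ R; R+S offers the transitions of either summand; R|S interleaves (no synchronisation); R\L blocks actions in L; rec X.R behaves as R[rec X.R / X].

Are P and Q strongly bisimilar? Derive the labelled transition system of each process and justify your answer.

P ≁ Q

LTS(P): 5 reachable states
  p0 = rec X. c.b.b.a.0 + (a.X + b.0) :: —a→ p0, —b→ p1, —c→ p2
  p1 = 0 :: ·
  p2 = b.b.a.0 :: —b→ p3
  p3 = b.a.0 :: —b→ p4
  p4 = a.0 :: —a→ p1
LTS(Q): 5 reachable states
  q0 = rec X. c.b.b.a.0 + a.X :: —a→ q0, —c→ q1
  q1 = b.b.a.0 :: —b→ q2
  q2 = b.a.0 :: —b→ q3
  q3 = a.0 :: —a→ q4
  q4 = 0 :: ·
Bisimilarity quotient blocks:
  B0 = {p0}
  B1 = {p2, q1}
  B2 = {p3, q2}
  B3 = {p4, q3}
  B4 = {p1, q4}
  B5 = {q0}
p0 ∈ B0, q0 ∈ B5 → different blocks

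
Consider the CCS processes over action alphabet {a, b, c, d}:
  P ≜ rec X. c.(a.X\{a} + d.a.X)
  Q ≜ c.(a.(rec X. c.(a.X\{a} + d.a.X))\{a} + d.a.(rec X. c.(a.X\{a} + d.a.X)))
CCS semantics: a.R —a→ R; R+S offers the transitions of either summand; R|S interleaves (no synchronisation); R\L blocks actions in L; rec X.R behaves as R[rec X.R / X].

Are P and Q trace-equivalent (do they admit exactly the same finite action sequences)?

YES

P's transition system — 6 states:
  m0 = rec X. c.(a.X\{a} + d.a.X) :: -c-> m1
  m1 = a.(rec X. c.(a.X\{a} + d.a.X))\{a} + d.a.(rec X. c.(a.X\{a} + d.a.X)) :: -a-> m2, -d-> m3
  m2 = (rec X. c.(a.X\{a} + d.a.X))\{a} :: -c-> m4
  m3 = a.(rec X. c.(a.X\{a} + d.a.X)) :: -a-> m0
  m4 = (a.(rec X. c.(a.X\{a} + d.a.X))\{a} + d.a.(rec X. c.(a.X\{a} + d.a.X)))\{a} :: -d-> m5
  m5 = (a.(rec X. c.(a.X\{a} + d.a.X)))\{a} :: ·
Q's transition system — 7 states:
  n0 = c.(a.(rec X. c.(a.X\{a} + d.a.X))\{a} + d.a.(rec X. c.(a.X\{a} + d.a.X))) :: -c-> n1
  n1 = a.(rec X. c.(a.X\{a} + d.a.X))\{a} + d.a.(rec X. c.(a.X\{a} + d.a.X)) :: -a-> n2, -d-> n3
  n2 = (rec X. c.(a.X\{a} + d.a.X))\{a} :: -c-> n4
  n3 = a.(rec X. c.(a.X\{a} + d.a.X)) :: -a-> n5
  n4 = (a.(rec X. c.(a.X\{a} + d.a.X))\{a} + d.a.(rec X. c.(a.X\{a} + d.a.X)))\{a} :: -d-> n6
  n5 = rec X. c.(a.X\{a} + d.a.X) :: -c-> n1
  n6 = (a.(rec X. c.(a.X\{a} + d.a.X)))\{a} :: ·
Coarsest stable partition (strong bisimilarity classes):
  B0 = {m0, n0, n5}
  B1 = {m1, n1}
  B2 = {m3, n3}
  B3 = {m2, n2}
  B4 = {m4, n4}
  B5 = {m5, n6}
m0 ∈ B0, n0 ∈ B0 → same block
Bisimilar ⇒ trace-equivalent.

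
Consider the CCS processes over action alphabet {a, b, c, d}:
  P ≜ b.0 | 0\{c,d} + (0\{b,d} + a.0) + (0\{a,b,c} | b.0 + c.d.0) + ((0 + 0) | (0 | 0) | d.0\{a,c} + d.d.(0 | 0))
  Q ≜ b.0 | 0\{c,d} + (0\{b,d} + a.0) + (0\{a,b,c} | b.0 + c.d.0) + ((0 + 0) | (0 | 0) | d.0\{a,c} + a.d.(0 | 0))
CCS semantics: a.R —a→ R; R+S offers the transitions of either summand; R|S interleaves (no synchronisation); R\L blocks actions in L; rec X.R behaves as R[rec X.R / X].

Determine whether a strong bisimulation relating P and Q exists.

P ≁ Q

LTS(P): 8 reachable states
  u0 = b.0 | 0\{c,d} + (0\{b,d} + a.0) + (0\{a,b,c} | b.0 + c.d.0) + ((0 + 0) | (0 | 0) | d.0\{a,c} + d.d.(0 | 0)) ⊢ —a→ u1, —b→ u2, —b→ u3, —c→ u4, —d→ u5, —d→ u6
  u1 = 0 ⊢ deadlocked
  u2 = 0 | 0\{c,d} ⊢ deadlocked
  u3 = 0\{a,b,c} | 0 ⊢ deadlocked
  u4 = d.0 ⊢ —d→ u1
  u5 = (0 + 0) | (0 | 0) | 0\{a,c} ⊢ deadlocked
  u6 = d.(0 | 0) ⊢ —d→ u7
  u7 = 0 | 0 ⊢ deadlocked
LTS(Q): 8 reachable states
  v0 = b.0 | 0\{c,d} + (0\{b,d} + a.0) + (0\{a,b,c} | b.0 + c.d.0) + ((0 + 0) | (0 | 0) | d.0\{a,c} + a.d.(0 | 0)) ⊢ —a→ v1, —a→ v2, —b→ v3, —b→ v4, —c→ v5, —d→ v6
  v1 = 0 ⊢ deadlocked
  v2 = d.(0 | 0) ⊢ —d→ v7
  v3 = 0 | 0\{c,d} ⊢ deadlocked
  v4 = 0\{a,b,c} | 0 ⊢ deadlocked
  v5 = d.0 ⊢ —d→ v1
  v6 = (0 + 0) | (0 | 0) | 0\{a,c} ⊢ deadlocked
  v7 = 0 | 0 ⊢ deadlocked
Partition-refinement fixed point:
  B0 = {u0}
  B1 = {u1, u2, u3, u5, u7, v1, v3, v4, v6, v7}
  B2 = {u4, u6, v2, v5}
  B3 = {v0}
u0 ∈ B0, v0 ∈ B3 → different blocks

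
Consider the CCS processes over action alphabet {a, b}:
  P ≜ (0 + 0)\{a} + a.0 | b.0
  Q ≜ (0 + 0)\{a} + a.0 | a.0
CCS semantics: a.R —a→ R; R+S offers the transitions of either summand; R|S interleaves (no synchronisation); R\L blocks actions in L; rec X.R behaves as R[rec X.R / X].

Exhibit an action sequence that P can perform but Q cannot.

b

Reachable graph of P (4 states):
  u0 = (0 + 0)\{a} + a.0 | b.0 → =a=> u1, =b=> u2
  u1 = 0 | b.0 → =b=> u3
  u2 = a.0 | 0 → =a=> u3
  u3 = 0 | 0 → ·
Reachable graph of Q (4 states):
  v0 = (0 + 0)\{a} + a.0 | a.0 → =a=> v1, =a=> v2
  v1 = 0 | a.0 → =a=> v3
  v2 = a.0 | 0 → =a=> v3
  v3 = 0 | 0 → ·
Executing b from P (initial set {u0}):
  after b @ step 1: {u2}
  P completes σ.
Executing b from Q (initial set {v0}):
  after b @ step 1: ∅  — Q cannot continue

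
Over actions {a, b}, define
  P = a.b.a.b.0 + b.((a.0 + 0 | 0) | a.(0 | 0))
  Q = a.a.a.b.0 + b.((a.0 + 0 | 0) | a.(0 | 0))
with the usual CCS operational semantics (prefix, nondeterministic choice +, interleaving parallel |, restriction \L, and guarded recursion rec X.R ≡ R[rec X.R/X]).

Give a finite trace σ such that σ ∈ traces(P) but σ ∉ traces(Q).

LTS(P): 9 reachable states
  u0 = a.b.a.b.0 + b.((a.0 + 0 | 0) | a.(0 | 0)) ⊢ ··a··> u1, ··b··> u2
  u1 = b.a.b.0 ⊢ ··b··> u3
  u2 = (a.0 + 0 | 0) | a.(0 | 0) ⊢ ··a··> u4, ··a··> u5
  u3 = a.b.0 ⊢ ··a··> u6
  u4 = (a.0 + 0 | 0) | (0 | 0) ⊢ ··a··> u7
  u5 = 0 | a.(0 | 0) ⊢ ··a··> u7
  u6 = b.0 ⊢ ··b··> u8
  u7 = 0 | (0 | 0) ⊢ (no moves)
  u8 = 0 ⊢ (no moves)
LTS(Q): 9 reachable states
  v0 = a.a.a.b.0 + b.((a.0 + 0 | 0) | a.(0 | 0)) ⊢ ··a··> v1, ··b··> v2
  v1 = a.a.b.0 ⊢ ··a··> v3
  v2 = (a.0 + 0 | 0) | a.(0 | 0) ⊢ ··a··> v4, ··a··> v5
  v3 = a.b.0 ⊢ ··a··> v6
  v4 = (a.0 + 0 | 0) | (0 | 0) ⊢ ··a··> v7
  v5 = 0 | a.(0 | 0) ⊢ ··a··> v7
  v6 = b.0 ⊢ ··b··> v8
  v7 = 0 | (0 | 0) ⊢ (no moves)
  v8 = 0 ⊢ (no moves)
Executing ab from P (initial set {u0}):
  after a @ step 1: {u1}
  after b @ step 2: {u3}
  — P admits the full trace.
Executing ab from Q (initial set {v0}):
  after a @ step 1: {v1}
  after b @ step 2: ∅ (Q stuck)

ab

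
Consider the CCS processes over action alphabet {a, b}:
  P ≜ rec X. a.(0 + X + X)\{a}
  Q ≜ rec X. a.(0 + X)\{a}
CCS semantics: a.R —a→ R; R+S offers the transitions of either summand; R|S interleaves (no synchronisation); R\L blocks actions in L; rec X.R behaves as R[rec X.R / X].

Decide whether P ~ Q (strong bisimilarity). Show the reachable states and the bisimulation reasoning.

bisimilar

Reachable graph of P (2 states):
  s0 = rec X. a.(0 + X + X)\{a} ⊢ ··a··> s1
  s1 = (0 + (rec X. a.(0 + X + X)\{a}) + (rec X. a.(0 + X + X)\{a}))\{a} ⊢ deadlocked
Reachable graph of Q (2 states):
  t0 = rec X. a.(0 + X)\{a} ⊢ ··a··> t1
  t1 = (0 + (rec X. a.(0 + X)\{a}))\{a} ⊢ deadlocked
Coarsest stable partition (strong bisimilarity classes):
  B0 = {s0, t0}
  B1 = {s1, t1}
s0 ∈ B0, t0 ∈ B0 → same block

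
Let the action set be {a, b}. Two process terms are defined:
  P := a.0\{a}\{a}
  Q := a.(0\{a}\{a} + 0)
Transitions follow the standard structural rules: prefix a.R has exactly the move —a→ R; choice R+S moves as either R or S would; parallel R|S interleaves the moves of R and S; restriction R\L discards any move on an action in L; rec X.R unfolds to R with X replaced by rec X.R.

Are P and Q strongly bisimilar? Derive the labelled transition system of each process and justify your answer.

Reachable graph of P (2 states):
  m0 = a.0\{a}\{a} ⊢ -a-> m1
  m1 = 0\{a}\{a} ⊢ (no moves)
Reachable graph of Q (2 states):
  n0 = a.(0\{a}\{a} + 0) ⊢ -a-> n1
  n1 = 0\{a}\{a} + 0 ⊢ (no moves)
Coarsest stable partition (strong bisimilarity classes):
  B0 = {m0, n0}
  B1 = {m1, n1}
m0 ∈ B0, n0 ∈ B0 → same block

YES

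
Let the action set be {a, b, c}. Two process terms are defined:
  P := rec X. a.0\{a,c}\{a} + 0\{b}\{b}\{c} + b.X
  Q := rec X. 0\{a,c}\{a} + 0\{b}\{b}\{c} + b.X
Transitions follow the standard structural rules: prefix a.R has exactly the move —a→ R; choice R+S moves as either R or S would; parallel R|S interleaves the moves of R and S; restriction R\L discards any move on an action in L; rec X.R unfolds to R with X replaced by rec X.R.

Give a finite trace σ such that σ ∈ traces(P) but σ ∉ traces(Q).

a

LTS(P): 2 reachable states
  u0 = rec X. a.0\{a,c}\{a} + 0\{b}\{b}\{c} + b.X :: —a→ u1, —b→ u0
  u1 = 0\{a,c}\{a} :: deadlocked
LTS(Q): 1 reachable states
  v0 = rec X. 0\{a,c}\{a} + 0\{b}\{b}\{c} + b.X :: —b→ v0
Executing a from P (initial set {u0}):
  after a @ step 1: {u1}
  ✓ P
Executing a from Q (initial set {v0}):
  after a @ step 1: no successor for Q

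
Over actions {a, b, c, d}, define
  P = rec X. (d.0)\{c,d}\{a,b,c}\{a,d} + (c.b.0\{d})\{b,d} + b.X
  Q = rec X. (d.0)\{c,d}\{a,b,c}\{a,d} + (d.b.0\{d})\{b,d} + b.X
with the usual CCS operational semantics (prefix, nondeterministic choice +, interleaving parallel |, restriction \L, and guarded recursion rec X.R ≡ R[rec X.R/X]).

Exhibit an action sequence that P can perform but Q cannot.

Reachable graph of P (2 states):
  m0 = rec X. (d.0)\{c,d}\{a,b,c}\{a,d} + (c.b.0\{d})\{b,d} + b.X ⊢ -b-> m0, -c-> m1
  m1 = (b.0\{d})\{b,d} ⊢ ∅
Reachable graph of Q (1 states):
  n0 = rec X. (d.0)\{c,d}\{a,b,c}\{a,d} + (d.b.0\{d})\{b,d} + b.X ⊢ -b-> n0
Run σ = ⟨c⟩ on P: start {m0}
  step 1 (c): {m1}
  ✓ P
Run σ = ⟨c⟩ on Q: start {n0}
  step 1 (c): no successor for Q

c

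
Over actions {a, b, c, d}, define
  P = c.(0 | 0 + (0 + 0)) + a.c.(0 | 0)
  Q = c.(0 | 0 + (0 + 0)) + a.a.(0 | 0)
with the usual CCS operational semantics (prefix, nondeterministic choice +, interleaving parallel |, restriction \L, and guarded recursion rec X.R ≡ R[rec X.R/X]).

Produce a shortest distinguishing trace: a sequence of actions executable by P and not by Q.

ac

Reachable graph of P (4 states):
  m0 = c.(0 | 0 + (0 + 0)) + a.c.(0 | 0) ⊢ ··a··> m1, ··c··> m2
  m1 = c.(0 | 0) ⊢ ··c··> m3
  m2 = 0 | 0 + (0 + 0) ⊢ deadlocked
  m3 = 0 | 0 ⊢ deadlocked
Reachable graph of Q (4 states):
  n0 = c.(0 | 0 + (0 + 0)) + a.a.(0 | 0) ⊢ ··a··> n1, ··c··> n2
  n1 = a.(0 | 0) ⊢ ··a··> n3
  n2 = 0 | 0 + (0 + 0) ⊢ deadlocked
  n3 = 0 | 0 ⊢ deadlocked
Trace ⟨ac⟩ through P, begin at {m0}:
  [1] a ⇒ {m1}
  [2] c ⇒ {m3}
  — P admits the full trace.
Trace ⟨ac⟩ through Q, begin at {n0}:
  [1] a ⇒ {n1}
  [2] c ⇒ no successor for Q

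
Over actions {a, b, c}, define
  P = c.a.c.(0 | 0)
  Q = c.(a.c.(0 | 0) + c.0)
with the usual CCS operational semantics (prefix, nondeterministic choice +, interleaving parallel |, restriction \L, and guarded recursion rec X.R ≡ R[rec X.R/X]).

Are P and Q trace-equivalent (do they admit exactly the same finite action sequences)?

trace-distinct — witness ⟨cc⟩

Reachable graph of P (4 states):
  u0 = c.a.c.(0 | 0) :: =c=> u1
  u1 = a.c.(0 | 0) :: =a=> u2
  u2 = c.(0 | 0) :: =c=> u3
  u3 = 0 | 0 :: (no moves)
Reachable graph of Q (5 states):
  v0 = c.(a.c.(0 | 0) + c.0) :: =c=> v1
  v1 = a.c.(0 | 0) + c.0 :: =a=> v2, =c=> v3
  v2 = c.(0 | 0) :: =c=> v4
  v3 = 0 :: (no moves)
  v4 = 0 | 0 :: (no moves)
Run σ = ⟨cc⟩ on Q: start {v0}
  step 1 (c): {v1}
  step 2 (c): {v3}
  ✓ Q
Run σ = ⟨cc⟩ on P: start {u0}
  step 1 (c): {u1}
  step 2 (c): ∅  — P cannot continue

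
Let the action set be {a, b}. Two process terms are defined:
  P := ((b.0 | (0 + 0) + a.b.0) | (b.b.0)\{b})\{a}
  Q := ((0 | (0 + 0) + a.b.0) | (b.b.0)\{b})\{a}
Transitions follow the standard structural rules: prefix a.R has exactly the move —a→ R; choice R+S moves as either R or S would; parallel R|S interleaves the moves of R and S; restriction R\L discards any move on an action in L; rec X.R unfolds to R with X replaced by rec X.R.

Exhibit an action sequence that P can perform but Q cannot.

P's transition system — 2 states:
  m0 = ((b.0 | (0 + 0) + a.b.0) | (b.b.0)\{b})\{a} | —b→ m1
  m1 = (0 | (0 + 0) | (b.b.0)\{b})\{a} | deadlocked
Q's transition system — 1 states:
  n0 = ((0 | (0 + 0) + a.b.0) | (b.b.0)\{b})\{a} | deadlocked
Executing b from P (initial set {m0}):
  step 1 (b): {m1}
  — P admits the full trace.
Executing b from Q (initial set {n0}):
  step 1 (b): ∅ (Q stuck)

b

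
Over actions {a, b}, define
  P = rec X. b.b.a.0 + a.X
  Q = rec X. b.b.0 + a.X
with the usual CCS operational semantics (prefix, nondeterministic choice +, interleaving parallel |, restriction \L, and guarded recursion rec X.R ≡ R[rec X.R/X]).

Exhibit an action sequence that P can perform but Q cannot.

LTS(P): 4 reachable states
  u0 = rec X. b.b.a.0 + a.X → —a→ u0, —b→ u1
  u1 = b.a.0 → —b→ u2
  u2 = a.0 → —a→ u3
  u3 = 0 → ·
LTS(Q): 3 reachable states
  v0 = rec X. b.b.0 + a.X → —a→ v0, —b→ v1
  v1 = b.0 → —b→ v2
  v2 = 0 → ·
Trace ⟨bba⟩ through P, begin at {u0}:
  step 1 (b): {u1}
  step 2 (b): {u2}
  step 3 (a): {u3}
  — P admits the full trace.
Trace ⟨bba⟩ through Q, begin at {v0}:
  step 1 (b): {v1}
  step 2 (b): {v2}
  step 3 (a): no successor for Q

bba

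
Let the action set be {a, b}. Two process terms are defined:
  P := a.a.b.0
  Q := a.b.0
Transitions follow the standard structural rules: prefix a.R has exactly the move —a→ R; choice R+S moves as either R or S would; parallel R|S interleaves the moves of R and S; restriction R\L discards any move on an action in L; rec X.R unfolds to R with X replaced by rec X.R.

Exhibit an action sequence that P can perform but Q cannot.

aa

P's transition system — 4 states:
  m0 = a.a.b.0 | --a--▸ m1
  m1 = a.b.0 | --a--▸ m2
  m2 = b.0 | --b--▸ m3
  m3 = 0 | ∅
Q's transition system — 3 states:
  n0 = a.b.0 | --a--▸ n1
  n1 = b.0 | --b--▸ n2
  n2 = 0 | ∅
Run σ = ⟨aa⟩ on P: start {m0}
  after a @ step 1: {m1}
  after a @ step 2: {m2}
  ✓ P
Run σ = ⟨aa⟩ on Q: start {n0}
  after a @ step 1: {n1}
  after a @ step 2: ∅ (Q stuck)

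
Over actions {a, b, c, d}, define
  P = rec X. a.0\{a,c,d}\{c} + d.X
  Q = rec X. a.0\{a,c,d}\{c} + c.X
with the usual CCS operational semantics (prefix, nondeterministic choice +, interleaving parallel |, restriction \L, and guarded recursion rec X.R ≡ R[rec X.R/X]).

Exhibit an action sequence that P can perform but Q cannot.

LTS(P): 2 reachable states
  p0 = rec X. a.0\{a,c,d}\{c} + d.X | -a-> p1, -d-> p0
  p1 = 0\{a,c,d}\{c} | stopped
LTS(Q): 2 reachable states
  q0 = rec X. a.0\{a,c,d}\{c} + c.X | -a-> q1, -c-> q0
  q1 = 0\{a,c,d}\{c} | stopped
Trace ⟨d⟩ through P, begin at {p0}:
  step 1 (d): {p0}
  P completes σ.
Trace ⟨d⟩ through Q, begin at {q0}:
  step 1 (d): no successor for Q

d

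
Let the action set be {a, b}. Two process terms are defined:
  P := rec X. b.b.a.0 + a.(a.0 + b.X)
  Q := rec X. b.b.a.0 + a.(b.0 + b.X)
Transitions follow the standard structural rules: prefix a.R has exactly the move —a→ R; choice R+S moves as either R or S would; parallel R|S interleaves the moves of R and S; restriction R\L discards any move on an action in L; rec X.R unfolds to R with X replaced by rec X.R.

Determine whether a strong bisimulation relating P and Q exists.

NO

P's transition system — 5 states:
  u0 = rec X. b.b.a.0 + a.(a.0 + b.X) → ··a··> u1, ··b··> u2
  u1 = a.0 + b.(rec X. b.b.a.0 + a.(a.0 + b.X)) → ··a··> u3, ··b··> u0
  u2 = b.a.0 → ··b··> u4
  u3 = 0 → (no moves)
  u4 = a.0 → ··a··> u3
Q's transition system — 5 states:
  v0 = rec X. b.b.a.0 + a.(b.0 + b.X) → ··a··> v1, ··b··> v2
  v1 = b.0 + b.(rec X. b.b.a.0 + a.(b.0 + b.X)) → ··b··> v0, ··b··> v3
  v2 = b.a.0 → ··b··> v4
  v3 = 0 → (no moves)
  v4 = a.0 → ··a··> v3
Coarsest stable partition (strong bisimilarity classes):
  B0 = {u0}
  B1 = {u1}
  B2 = {u3, v3}
  B3 = {u2, v2}
  B4 = {u4, v4}
  B5 = {v0}
  B6 = {v1}
u0 ∈ B0, v0 ∈ B5 → different blocks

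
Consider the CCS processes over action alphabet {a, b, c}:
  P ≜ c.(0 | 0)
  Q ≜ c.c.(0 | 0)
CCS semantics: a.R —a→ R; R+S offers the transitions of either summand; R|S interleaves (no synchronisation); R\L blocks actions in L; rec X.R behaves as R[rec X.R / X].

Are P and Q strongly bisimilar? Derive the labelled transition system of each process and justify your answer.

LTS(P): 2 reachable states
  s0 = c.(0 | 0) has moves —c→ s1
  s1 = 0 | 0 has moves ∅
LTS(Q): 3 reachable states
  t0 = c.c.(0 | 0) has moves —c→ t1
  t1 = c.(0 | 0) has moves —c→ t2
  t2 = 0 | 0 has moves ∅
Partition-refinement fixed point:
  B0 = {s0, t1}
  B1 = {s1, t2}
  B2 = {t0}
s0 ∈ B0, t0 ∈ B2 → different blocks

NO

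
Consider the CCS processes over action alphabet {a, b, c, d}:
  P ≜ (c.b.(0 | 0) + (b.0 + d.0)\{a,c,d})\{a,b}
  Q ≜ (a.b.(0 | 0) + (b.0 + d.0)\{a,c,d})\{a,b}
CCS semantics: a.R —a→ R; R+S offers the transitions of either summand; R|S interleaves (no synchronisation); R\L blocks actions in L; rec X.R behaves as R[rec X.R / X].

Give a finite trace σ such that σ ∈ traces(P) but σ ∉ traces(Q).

LTS(P): 2 reachable states
  s0 = (c.b.(0 | 0) + (b.0 + d.0)\{a,c,d})\{a,b} → ··c··> s1
  s1 = (b.(0 | 0))\{a,b} → stopped
LTS(Q): 1 reachable states
  t0 = (a.b.(0 | 0) + (b.0 + d.0)\{a,c,d})\{a,b} → stopped
Trace ⟨c⟩ through P, begin at {s0}:
  [1] c ⇒ {s1}
  ✓ P
Trace ⟨c⟩ through Q, begin at {t0}:
  [1] c ⇒ no successor for Q

c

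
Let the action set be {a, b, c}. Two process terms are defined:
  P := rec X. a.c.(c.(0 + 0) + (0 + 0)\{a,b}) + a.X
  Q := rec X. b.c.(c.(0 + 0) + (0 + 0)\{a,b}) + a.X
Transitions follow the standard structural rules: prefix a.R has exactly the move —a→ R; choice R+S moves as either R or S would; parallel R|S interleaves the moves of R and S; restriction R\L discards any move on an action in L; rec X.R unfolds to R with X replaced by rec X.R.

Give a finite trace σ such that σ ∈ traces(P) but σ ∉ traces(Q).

Reachable graph of P (4 states):
  p0 = rec X. a.c.(c.(0 + 0) + (0 + 0)\{a,b}) + a.X :: ··a··> p0, ··a··> p1
  p1 = c.(c.(0 + 0) + (0 + 0)\{a,b}) :: ··c··> p2
  p2 = c.(0 + 0) + (0 + 0)\{a,b} :: ··c··> p3
  p3 = 0 + 0 :: (no moves)
Reachable graph of Q (4 states):
  q0 = rec X. b.c.(c.(0 + 0) + (0 + 0)\{a,b}) + a.X :: ··a··> q0, ··b··> q1
  q1 = c.(c.(0 + 0) + (0 + 0)\{a,b}) :: ··c··> q2
  q2 = c.(0 + 0) + (0 + 0)\{a,b} :: ··c··> q3
  q3 = 0 + 0 :: (no moves)
Trace ⟨ac⟩ through P, begin at {p0}:
  [1] a ⇒ {p0, p1}
  [2] c ⇒ {p2}
  ✓ P
Trace ⟨ac⟩ through Q, begin at {q0}:
  [1] a ⇒ {q0}
  [2] c ⇒ ∅ (Q stuck)

ac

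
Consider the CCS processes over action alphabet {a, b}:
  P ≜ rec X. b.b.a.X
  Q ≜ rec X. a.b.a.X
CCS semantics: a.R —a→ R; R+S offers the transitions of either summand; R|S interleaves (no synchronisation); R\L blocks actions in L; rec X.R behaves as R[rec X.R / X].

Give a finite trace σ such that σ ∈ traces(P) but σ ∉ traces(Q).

b

LTS(P): 3 reachable states
  p0 = rec X. b.b.a.X has moves —b→ p1
  p1 = b.a.(rec X. b.b.a.X) has moves —b→ p2
  p2 = a.(rec X. b.b.a.X) has moves —a→ p0
LTS(Q): 3 reachable states
  q0 = rec X. a.b.a.X has moves —a→ q1
  q1 = b.a.(rec X. a.b.a.X) has moves —b→ q2
  q2 = a.(rec X. a.b.a.X) has moves —a→ q0
Run σ = ⟨b⟩ on P: start {p0}
  after b @ step 1: {p1}
  P completes σ.
Run σ = ⟨b⟩ on Q: start {q0}
  after b @ step 1: ∅ (Q stuck)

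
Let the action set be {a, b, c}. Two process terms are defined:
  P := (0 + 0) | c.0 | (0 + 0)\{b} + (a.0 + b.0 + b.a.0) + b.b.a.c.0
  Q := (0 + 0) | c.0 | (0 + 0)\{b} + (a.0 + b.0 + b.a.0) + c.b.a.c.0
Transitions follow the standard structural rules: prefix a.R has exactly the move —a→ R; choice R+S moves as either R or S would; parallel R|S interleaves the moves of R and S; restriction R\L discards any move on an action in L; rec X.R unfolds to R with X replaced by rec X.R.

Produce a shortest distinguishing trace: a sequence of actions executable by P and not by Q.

LTS(P): 7 reachable states
  u0 = (0 + 0) | c.0 | (0 + 0)\{b} + (a.0 + b.0 + b.a.0) + b.b.a.c.0 ⊢ -a-> u1, -b-> u1, -b-> u2, -b-> u3, -c-> u4
  u1 = 0 ⊢ stopped
  u2 = a.0 ⊢ -a-> u1
  u3 = b.a.c.0 ⊢ -b-> u5
  u4 = (0 + 0) | 0 | (0 + 0)\{b} ⊢ stopped
  u5 = a.c.0 ⊢ -a-> u6
  u6 = c.0 ⊢ -c-> u1
LTS(Q): 7 reachable states
  v0 = (0 + 0) | c.0 | (0 + 0)\{b} + (a.0 + b.0 + b.a.0) + c.b.a.c.0 ⊢ -a-> v1, -b-> v1, -b-> v2, -c-> v3, -c-> v4
  v1 = 0 ⊢ stopped
  v2 = a.0 ⊢ -a-> v1
  v3 = (0 + 0) | 0 | (0 + 0)\{b} ⊢ stopped
  v4 = b.a.c.0 ⊢ -b-> v5
  v5 = a.c.0 ⊢ -a-> v6
  v6 = c.0 ⊢ -c-> v1
Run σ = ⟨bb⟩ on P: start {u0}
  [1] b ⇒ {u1, u2, u3}
  [2] b ⇒ {u5}
  — P admits the full trace.
Run σ = ⟨bb⟩ on Q: start {v0}
  [1] b ⇒ {v1, v2}
  [2] b ⇒ ∅  — Q cannot continue

bb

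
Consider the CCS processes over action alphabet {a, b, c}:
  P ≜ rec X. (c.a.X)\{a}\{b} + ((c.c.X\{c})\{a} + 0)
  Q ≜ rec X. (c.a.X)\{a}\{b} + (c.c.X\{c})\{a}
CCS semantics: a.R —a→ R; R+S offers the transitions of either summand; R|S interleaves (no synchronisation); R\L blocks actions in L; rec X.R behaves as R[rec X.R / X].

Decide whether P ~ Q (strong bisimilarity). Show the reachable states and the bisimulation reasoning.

Reachable graph of P (4 states):
  m0 = rec X. (c.a.X)\{a}\{b} + ((c.c.X\{c})\{a} + 0) ⊢ —c→ m1, —c→ m2
  m1 = (a.(rec X. (c.a.X)\{a}\{b} + ((c.c.X\{c})\{a} + 0)))\{a}\{b} ⊢ (no moves)
  m2 = (c.(rec X. (c.a.X)\{a}\{b} + ((c.c.X\{c})\{a} + 0))\{c})\{a} ⊢ —c→ m3
  m3 = (rec X. (c.a.X)\{a}\{b} + ((c.c.X\{c})\{a} + 0))\{c}\{a} ⊢ (no moves)
Reachable graph of Q (4 states):
  n0 = rec X. (c.a.X)\{a}\{b} + (c.c.X\{c})\{a} ⊢ —c→ n1, —c→ n2
  n1 = (a.(rec X. (c.a.X)\{a}\{b} + (c.c.X\{c})\{a}))\{a}\{b} ⊢ (no moves)
  n2 = (c.(rec X. (c.a.X)\{a}\{b} + (c.c.X\{c})\{a})\{c})\{a} ⊢ —c→ n3
  n3 = (rec X. (c.a.X)\{a}\{b} + (c.c.X\{c})\{a})\{c}\{a} ⊢ (no moves)
Bisimilarity quotient blocks:
  B0 = {m0, n0}
  B1 = {m1, m3, n1, n3}
  B2 = {m2, n2}
m0 ∈ B0, n0 ∈ B0 → same block

P ~ Q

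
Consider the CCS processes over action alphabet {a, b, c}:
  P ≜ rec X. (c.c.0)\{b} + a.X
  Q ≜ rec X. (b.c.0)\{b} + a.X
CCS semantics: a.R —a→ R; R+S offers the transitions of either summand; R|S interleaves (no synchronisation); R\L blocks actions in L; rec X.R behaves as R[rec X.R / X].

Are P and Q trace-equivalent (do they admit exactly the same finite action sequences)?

P's transition system — 3 states:
  s0 = rec X. (c.c.0)\{b} + a.X ⊢ —a→ s0, —c→ s1
  s1 = (c.0)\{b} ⊢ —c→ s2
  s2 = 0\{b} ⊢ ∅
Q's transition system — 1 states:
  t0 = rec X. (b.c.0)\{b} + a.X ⊢ —a→ t0
Executing c from P (initial set {s0}):
  [1] c ⇒ {s1}
  — P admits the full trace.
Executing c from Q (initial set {t0}):
  [1] c ⇒ ∅ (Q stuck)

NO — witness ⟨c⟩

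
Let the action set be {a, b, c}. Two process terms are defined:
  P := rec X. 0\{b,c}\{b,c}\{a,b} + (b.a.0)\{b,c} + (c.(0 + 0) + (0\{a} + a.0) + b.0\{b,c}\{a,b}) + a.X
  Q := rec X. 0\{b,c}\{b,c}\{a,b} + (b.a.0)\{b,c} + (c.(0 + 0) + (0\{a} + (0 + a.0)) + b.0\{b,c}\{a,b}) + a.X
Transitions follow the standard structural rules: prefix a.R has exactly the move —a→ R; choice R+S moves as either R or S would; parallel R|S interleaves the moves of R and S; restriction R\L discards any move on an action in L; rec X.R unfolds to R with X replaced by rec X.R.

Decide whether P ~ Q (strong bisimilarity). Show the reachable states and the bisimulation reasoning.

P's transition system — 4 states:
  m0 = rec X. 0\{b,c}\{b,c}\{a,b} + (b.a.0)\{b,c} + (c.(0 + 0) + (0\{a} + a.0) + b.0\{b,c}\{a,b}) + a.X | —a→ m0, —a→ m1, —b→ m2, —c→ m3
  m1 = 0 | stopped
  m2 = 0\{b,c}\{a,b} | stopped
  m3 = 0 + 0 | stopped
Q's transition system — 4 states:
  n0 = rec X. 0\{b,c}\{b,c}\{a,b} + (b.a.0)\{b,c} + (c.(0 + 0) + (0\{a} + (0 + a.0)) + b.0\{b,c}\{a,b}) + a.X | —a→ n0, —a→ n1, —b→ n2, —c→ n3
  n1 = 0 | stopped
  n2 = 0\{b,c}\{a,b} | stopped
  n3 = 0 + 0 | stopped
Coarsest stable partition (strong bisimilarity classes):
  B0 = {m0, n0}
  B1 = {m1, m2, m3, n1, n2, n3}
m0 ∈ B0, n0 ∈ B0 → same block

P ~ Q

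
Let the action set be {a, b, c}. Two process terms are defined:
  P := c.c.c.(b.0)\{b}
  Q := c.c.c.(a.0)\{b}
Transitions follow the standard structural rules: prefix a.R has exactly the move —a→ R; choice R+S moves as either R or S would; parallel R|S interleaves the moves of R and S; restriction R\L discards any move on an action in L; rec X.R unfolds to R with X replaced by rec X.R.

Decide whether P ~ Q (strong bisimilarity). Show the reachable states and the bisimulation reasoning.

P's transition system — 4 states:
  p0 = c.c.c.(b.0)\{b} :: --c--▸ p1
  p1 = c.c.(b.0)\{b} :: --c--▸ p2
  p2 = c.(b.0)\{b} :: --c--▸ p3
  p3 = (b.0)\{b} :: ∅
Q's transition system — 5 states:
  q0 = c.c.c.(a.0)\{b} :: --c--▸ q1
  q1 = c.c.(a.0)\{b} :: --c--▸ q2
  q2 = c.(a.0)\{b} :: --c--▸ q3
  q3 = (a.0)\{b} :: --a--▸ q4
  q4 = 0\{b} :: ∅
Coarsest stable partition (strong bisimilarity classes):
  B0 = {p0}
  B1 = {p1}
  B2 = {p2}
  B3 = {p3, q4}
  B4 = {q0}
  B5 = {q1}
  B6 = {q2}
  B7 = {q3}
p0 ∈ B0, q0 ∈ B4 → different blocks

P ≁ Q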